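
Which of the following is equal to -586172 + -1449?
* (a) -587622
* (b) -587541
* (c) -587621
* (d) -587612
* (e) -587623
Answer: c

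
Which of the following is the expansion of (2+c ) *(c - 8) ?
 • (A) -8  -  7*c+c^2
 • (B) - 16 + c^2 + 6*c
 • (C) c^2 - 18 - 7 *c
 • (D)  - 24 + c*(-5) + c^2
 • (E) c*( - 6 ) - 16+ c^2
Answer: E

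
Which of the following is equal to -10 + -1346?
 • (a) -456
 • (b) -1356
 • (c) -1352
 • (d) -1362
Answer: b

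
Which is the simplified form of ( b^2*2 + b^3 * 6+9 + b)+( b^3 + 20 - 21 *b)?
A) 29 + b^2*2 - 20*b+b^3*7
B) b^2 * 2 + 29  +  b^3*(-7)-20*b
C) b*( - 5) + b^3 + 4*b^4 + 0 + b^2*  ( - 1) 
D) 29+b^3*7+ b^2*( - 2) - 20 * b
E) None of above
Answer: A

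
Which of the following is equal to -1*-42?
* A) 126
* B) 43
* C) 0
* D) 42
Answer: D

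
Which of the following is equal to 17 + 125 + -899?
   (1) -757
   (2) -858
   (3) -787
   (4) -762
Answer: 1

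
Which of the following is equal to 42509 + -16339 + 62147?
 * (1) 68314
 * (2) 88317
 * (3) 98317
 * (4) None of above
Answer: 2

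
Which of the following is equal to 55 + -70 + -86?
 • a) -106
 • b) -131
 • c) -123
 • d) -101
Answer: d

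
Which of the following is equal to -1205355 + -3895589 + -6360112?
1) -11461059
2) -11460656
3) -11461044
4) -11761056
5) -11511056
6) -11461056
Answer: 6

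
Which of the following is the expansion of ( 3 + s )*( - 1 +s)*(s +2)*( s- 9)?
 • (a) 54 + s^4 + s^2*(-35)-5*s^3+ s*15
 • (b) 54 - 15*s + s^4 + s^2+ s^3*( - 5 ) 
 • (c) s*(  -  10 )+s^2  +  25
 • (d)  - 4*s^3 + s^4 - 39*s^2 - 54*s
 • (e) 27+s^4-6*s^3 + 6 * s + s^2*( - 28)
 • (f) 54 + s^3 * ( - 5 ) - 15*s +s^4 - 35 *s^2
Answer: f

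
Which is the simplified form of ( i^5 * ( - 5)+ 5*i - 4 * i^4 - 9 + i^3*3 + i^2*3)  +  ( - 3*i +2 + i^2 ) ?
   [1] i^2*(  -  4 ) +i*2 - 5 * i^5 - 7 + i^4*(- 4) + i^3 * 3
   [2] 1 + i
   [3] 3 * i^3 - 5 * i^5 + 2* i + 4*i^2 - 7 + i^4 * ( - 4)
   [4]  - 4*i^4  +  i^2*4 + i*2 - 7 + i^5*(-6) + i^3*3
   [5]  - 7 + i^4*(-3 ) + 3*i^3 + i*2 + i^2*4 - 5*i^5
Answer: 3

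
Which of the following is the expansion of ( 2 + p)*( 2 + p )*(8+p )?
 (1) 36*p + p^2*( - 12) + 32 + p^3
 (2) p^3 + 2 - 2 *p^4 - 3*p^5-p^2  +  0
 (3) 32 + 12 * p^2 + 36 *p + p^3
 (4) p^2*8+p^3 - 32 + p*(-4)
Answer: 3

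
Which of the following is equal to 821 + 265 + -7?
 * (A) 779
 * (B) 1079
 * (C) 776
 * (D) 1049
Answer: B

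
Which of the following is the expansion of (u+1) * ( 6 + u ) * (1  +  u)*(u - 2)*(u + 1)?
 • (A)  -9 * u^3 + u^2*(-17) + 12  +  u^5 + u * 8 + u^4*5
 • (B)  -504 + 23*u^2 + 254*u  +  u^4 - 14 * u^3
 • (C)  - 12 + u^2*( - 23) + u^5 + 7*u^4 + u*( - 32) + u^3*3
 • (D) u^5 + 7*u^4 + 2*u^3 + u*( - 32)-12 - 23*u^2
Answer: C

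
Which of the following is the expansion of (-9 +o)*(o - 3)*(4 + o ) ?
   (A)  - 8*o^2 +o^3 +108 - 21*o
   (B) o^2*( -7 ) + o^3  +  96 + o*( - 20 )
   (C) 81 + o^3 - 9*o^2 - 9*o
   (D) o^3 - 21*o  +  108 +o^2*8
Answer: A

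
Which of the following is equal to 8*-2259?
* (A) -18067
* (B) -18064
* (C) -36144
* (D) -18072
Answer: D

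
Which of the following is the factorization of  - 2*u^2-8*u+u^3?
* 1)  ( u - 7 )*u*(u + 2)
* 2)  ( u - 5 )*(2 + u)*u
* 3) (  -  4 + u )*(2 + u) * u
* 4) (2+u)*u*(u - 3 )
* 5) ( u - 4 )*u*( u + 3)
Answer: 3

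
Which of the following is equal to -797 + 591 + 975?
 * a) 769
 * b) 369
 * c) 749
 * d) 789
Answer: a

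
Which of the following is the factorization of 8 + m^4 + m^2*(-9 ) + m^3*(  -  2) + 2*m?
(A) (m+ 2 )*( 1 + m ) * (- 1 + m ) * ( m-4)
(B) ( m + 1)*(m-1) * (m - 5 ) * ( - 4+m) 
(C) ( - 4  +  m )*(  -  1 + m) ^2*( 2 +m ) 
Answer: A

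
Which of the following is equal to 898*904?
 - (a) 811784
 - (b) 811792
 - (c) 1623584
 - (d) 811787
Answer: b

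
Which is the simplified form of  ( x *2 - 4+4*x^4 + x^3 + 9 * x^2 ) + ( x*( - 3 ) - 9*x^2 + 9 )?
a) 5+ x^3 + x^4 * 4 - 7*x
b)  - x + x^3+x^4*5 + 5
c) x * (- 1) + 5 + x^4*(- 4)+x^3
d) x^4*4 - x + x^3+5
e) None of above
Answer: d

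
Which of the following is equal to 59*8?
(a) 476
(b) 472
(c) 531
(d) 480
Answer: b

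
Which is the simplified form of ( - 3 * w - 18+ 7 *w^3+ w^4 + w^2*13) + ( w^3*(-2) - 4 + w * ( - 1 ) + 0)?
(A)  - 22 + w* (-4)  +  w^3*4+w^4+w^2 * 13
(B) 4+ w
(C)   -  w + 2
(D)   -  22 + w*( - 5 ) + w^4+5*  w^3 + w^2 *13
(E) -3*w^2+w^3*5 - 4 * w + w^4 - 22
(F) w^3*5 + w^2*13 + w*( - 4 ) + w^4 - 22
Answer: F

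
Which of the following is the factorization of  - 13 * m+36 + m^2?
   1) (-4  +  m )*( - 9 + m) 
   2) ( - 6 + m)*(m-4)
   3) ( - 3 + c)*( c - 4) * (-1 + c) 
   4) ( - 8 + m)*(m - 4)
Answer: 1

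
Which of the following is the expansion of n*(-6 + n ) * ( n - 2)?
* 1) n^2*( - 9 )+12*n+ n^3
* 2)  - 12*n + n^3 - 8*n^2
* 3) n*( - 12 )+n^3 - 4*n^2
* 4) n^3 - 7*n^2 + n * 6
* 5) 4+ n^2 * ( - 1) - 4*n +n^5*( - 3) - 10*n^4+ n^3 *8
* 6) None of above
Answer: 6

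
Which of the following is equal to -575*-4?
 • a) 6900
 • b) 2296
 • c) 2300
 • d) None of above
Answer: c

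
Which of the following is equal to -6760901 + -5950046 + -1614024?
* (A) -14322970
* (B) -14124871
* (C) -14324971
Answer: C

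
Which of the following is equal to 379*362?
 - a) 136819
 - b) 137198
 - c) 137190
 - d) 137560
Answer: b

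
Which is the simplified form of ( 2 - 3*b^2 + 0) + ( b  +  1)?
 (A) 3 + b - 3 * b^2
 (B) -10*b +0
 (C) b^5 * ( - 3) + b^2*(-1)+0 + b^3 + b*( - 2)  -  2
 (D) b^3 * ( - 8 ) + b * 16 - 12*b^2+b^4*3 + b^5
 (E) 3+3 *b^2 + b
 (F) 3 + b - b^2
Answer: A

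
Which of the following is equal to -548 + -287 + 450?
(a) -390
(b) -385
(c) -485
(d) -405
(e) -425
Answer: b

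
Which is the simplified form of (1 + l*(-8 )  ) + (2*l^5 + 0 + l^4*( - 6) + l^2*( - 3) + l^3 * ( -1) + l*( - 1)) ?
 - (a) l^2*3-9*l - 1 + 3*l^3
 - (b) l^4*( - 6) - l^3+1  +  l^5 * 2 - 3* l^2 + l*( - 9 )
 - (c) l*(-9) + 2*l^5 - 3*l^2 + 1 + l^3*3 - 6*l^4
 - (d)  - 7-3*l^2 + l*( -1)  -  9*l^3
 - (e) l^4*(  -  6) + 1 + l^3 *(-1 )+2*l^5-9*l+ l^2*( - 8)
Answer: b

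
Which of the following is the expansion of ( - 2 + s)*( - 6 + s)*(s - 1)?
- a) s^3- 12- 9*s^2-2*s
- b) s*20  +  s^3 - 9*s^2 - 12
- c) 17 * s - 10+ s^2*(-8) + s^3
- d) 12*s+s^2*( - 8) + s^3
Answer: b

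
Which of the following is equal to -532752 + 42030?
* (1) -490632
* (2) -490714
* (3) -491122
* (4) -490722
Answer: 4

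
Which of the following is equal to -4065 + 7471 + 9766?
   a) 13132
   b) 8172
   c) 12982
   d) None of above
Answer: d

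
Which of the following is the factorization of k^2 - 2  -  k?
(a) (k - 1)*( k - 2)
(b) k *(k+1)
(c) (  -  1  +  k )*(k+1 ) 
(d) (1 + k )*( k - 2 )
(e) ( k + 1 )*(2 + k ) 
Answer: d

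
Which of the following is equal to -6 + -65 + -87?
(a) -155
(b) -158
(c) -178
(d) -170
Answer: b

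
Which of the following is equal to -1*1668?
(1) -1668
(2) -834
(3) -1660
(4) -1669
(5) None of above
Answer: 1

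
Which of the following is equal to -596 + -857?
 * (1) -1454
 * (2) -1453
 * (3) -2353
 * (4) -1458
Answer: 2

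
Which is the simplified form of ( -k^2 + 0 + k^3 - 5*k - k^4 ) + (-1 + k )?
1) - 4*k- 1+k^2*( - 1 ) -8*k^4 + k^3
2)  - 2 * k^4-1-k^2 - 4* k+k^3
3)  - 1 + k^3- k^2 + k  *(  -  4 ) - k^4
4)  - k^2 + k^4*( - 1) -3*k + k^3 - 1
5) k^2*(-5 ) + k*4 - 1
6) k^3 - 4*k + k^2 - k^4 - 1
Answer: 3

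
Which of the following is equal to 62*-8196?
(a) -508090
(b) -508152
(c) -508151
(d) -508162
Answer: b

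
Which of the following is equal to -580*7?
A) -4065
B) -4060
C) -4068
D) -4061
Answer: B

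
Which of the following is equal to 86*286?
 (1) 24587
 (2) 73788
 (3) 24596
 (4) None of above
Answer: 3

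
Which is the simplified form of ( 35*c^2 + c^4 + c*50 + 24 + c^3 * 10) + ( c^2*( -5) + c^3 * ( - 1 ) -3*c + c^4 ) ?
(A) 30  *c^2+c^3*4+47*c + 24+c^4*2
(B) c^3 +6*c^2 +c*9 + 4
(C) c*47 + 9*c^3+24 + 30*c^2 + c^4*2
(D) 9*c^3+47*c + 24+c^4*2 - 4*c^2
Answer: C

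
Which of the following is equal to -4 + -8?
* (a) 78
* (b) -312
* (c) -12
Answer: c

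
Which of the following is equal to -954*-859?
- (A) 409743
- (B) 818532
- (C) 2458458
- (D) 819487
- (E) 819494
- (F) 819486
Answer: F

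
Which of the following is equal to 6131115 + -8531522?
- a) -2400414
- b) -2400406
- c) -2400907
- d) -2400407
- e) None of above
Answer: d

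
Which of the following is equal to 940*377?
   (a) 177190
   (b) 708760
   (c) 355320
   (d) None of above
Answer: d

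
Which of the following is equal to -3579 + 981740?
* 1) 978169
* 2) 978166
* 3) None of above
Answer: 3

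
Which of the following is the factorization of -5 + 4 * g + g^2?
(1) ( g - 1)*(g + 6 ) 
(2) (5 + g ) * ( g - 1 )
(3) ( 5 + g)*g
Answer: 2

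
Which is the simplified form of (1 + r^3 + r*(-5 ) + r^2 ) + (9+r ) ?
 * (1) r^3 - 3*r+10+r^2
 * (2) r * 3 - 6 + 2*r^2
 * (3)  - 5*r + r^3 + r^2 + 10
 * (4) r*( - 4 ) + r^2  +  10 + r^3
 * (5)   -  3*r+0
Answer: 4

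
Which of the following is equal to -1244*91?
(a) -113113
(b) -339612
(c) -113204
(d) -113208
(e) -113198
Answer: c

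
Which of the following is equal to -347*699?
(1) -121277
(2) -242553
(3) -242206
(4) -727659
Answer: 2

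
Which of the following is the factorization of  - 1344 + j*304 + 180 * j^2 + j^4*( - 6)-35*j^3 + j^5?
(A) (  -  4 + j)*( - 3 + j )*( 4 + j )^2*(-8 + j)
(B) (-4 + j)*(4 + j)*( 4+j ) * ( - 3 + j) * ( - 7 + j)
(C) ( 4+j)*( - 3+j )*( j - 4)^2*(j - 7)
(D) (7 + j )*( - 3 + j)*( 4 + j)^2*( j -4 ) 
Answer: B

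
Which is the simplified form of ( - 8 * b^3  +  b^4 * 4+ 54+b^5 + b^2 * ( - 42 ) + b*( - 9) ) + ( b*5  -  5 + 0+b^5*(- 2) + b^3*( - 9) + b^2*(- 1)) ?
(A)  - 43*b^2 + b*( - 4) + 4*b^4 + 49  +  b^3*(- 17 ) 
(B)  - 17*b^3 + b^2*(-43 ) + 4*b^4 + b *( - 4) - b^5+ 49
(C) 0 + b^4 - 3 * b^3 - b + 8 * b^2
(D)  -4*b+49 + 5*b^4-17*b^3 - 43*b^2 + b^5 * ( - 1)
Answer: B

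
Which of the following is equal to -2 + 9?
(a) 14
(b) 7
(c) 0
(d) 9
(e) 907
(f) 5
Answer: b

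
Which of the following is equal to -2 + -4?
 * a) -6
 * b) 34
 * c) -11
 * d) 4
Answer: a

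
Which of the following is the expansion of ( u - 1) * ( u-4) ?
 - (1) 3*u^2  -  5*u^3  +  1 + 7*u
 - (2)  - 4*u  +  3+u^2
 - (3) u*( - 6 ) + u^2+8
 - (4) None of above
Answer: 4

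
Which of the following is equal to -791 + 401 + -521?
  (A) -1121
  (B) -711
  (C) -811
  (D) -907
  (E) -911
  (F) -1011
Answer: E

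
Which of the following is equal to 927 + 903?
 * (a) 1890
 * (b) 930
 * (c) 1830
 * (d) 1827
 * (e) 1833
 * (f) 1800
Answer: c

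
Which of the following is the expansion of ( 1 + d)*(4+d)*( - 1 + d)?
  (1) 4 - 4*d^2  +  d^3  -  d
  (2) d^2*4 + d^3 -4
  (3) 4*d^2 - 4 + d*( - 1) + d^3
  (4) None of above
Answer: 3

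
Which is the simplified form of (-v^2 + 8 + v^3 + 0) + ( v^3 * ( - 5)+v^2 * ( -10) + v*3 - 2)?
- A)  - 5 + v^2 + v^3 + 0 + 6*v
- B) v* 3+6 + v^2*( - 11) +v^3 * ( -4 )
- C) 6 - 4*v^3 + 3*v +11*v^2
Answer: B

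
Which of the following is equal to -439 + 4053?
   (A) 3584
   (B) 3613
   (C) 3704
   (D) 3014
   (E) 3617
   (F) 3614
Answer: F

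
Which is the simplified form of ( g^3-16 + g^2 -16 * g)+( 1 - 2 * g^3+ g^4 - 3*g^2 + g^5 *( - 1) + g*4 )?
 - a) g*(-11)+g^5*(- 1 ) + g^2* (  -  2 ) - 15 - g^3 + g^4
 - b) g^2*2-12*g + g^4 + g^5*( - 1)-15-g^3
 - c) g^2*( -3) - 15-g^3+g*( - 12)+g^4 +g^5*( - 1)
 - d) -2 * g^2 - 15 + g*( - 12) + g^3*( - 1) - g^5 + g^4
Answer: d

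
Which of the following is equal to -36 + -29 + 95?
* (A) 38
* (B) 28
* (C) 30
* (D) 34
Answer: C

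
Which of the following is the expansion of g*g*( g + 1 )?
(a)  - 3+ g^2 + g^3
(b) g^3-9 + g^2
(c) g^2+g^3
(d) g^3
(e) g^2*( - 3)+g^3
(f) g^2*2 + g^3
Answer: c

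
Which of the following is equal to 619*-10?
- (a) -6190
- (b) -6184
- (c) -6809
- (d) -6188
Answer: a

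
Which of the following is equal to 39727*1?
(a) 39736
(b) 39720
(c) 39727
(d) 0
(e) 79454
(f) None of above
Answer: c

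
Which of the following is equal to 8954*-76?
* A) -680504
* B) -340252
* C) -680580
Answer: A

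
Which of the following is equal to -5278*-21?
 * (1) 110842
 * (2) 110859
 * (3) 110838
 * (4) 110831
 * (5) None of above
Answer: 3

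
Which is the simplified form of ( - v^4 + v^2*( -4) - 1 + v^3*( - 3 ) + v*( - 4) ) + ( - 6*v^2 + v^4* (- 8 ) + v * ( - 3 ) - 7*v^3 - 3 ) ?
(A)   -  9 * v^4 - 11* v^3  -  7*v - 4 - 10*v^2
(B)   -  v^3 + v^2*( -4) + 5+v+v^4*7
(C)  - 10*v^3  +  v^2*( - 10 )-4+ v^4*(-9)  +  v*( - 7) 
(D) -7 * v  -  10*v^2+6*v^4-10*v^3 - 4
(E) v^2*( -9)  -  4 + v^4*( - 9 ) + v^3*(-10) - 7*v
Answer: C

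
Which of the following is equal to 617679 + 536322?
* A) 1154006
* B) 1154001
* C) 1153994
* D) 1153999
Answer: B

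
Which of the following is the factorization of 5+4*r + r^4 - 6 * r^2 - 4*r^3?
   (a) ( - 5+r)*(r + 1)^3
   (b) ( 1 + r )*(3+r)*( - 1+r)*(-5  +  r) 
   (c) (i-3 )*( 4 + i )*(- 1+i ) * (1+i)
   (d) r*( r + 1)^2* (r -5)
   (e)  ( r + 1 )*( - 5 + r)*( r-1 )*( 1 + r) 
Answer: e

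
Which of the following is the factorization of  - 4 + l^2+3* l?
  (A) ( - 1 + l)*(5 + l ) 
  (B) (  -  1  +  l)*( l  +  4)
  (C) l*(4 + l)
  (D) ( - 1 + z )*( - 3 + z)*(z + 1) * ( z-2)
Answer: B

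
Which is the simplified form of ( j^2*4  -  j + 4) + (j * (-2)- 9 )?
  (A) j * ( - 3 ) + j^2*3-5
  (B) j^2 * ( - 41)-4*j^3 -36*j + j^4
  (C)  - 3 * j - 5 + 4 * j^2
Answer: C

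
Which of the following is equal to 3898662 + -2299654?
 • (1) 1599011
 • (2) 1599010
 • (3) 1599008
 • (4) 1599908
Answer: 3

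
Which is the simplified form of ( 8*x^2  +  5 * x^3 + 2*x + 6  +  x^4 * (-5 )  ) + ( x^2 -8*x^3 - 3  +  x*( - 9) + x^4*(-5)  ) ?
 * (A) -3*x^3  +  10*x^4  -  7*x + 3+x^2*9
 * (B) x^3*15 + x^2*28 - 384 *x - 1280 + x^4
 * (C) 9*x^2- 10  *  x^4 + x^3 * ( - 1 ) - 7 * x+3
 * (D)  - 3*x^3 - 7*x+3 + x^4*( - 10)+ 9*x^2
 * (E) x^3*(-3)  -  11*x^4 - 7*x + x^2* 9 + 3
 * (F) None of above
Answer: D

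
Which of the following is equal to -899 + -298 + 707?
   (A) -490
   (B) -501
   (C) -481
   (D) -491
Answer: A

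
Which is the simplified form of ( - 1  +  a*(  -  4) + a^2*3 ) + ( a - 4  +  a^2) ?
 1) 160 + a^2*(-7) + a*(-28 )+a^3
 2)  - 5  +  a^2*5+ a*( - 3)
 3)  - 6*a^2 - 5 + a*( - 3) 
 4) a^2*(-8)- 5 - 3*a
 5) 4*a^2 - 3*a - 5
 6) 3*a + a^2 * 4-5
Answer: 5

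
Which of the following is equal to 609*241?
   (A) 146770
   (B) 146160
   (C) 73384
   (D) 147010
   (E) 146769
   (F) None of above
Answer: E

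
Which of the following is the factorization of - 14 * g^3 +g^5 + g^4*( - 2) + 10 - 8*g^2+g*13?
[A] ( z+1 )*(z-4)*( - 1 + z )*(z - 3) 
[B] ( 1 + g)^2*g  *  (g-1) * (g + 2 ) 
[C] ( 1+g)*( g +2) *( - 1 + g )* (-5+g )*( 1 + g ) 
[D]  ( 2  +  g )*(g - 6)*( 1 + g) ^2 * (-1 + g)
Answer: C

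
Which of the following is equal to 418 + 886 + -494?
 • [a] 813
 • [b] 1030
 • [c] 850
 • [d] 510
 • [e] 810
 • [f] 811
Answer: e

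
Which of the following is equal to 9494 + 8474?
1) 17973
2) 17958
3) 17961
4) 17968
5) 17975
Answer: 4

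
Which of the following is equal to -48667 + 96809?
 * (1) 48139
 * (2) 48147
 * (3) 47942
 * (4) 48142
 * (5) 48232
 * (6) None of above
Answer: 4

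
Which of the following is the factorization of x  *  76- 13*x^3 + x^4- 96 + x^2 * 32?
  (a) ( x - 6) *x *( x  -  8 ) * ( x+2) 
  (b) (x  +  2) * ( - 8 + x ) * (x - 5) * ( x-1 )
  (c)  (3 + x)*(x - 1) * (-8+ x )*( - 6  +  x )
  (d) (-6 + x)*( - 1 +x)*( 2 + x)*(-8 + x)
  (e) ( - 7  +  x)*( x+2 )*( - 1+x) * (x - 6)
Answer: d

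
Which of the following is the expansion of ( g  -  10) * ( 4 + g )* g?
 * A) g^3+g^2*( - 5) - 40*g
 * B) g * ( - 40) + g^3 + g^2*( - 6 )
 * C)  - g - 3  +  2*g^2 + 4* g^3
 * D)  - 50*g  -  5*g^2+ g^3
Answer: B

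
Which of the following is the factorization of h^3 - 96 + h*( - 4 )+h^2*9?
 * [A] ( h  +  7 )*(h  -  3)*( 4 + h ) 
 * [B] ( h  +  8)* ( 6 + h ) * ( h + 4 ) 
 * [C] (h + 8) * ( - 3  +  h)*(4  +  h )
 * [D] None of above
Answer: C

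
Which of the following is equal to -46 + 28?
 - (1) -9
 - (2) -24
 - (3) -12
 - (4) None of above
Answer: 4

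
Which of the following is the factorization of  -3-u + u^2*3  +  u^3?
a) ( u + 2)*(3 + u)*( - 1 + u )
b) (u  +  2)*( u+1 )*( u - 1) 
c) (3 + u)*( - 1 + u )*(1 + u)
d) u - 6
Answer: c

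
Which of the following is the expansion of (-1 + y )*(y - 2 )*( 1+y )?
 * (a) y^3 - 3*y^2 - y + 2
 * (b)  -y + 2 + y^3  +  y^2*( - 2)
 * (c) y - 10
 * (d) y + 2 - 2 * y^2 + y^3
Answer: b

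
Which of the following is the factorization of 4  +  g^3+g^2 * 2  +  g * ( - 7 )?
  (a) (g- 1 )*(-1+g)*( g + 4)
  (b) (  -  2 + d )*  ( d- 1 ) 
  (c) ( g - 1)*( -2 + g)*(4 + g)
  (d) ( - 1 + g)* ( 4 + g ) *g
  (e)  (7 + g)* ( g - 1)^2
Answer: a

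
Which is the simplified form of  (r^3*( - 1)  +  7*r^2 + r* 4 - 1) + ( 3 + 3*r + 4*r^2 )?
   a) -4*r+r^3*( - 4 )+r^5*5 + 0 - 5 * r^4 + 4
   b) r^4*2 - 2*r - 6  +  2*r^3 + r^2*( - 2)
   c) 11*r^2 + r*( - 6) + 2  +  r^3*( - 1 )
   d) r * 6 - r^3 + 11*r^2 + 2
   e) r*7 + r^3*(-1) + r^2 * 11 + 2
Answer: e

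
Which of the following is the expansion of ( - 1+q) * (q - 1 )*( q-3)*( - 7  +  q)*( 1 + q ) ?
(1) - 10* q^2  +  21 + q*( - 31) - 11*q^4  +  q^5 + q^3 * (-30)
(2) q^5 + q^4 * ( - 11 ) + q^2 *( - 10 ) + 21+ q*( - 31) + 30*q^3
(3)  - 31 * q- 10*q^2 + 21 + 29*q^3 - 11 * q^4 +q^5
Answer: 2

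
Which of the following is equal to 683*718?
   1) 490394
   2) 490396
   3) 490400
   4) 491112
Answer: 1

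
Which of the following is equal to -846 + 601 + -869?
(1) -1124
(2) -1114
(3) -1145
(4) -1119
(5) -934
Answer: 2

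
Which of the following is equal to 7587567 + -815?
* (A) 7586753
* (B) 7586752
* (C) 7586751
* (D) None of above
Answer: B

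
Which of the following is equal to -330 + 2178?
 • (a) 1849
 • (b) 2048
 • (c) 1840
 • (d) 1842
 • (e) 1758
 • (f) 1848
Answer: f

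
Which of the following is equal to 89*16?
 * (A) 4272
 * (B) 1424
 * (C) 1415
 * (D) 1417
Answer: B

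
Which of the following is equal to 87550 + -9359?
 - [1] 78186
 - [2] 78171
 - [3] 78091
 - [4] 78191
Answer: 4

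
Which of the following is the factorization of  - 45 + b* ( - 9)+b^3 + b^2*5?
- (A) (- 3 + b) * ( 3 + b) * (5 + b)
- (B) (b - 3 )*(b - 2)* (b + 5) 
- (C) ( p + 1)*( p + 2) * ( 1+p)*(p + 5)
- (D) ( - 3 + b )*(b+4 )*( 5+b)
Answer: A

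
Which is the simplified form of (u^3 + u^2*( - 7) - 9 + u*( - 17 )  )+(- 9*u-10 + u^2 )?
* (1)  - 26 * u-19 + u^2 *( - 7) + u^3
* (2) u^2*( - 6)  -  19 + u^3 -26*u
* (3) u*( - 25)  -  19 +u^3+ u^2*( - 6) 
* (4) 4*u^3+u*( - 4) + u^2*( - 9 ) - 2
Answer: 2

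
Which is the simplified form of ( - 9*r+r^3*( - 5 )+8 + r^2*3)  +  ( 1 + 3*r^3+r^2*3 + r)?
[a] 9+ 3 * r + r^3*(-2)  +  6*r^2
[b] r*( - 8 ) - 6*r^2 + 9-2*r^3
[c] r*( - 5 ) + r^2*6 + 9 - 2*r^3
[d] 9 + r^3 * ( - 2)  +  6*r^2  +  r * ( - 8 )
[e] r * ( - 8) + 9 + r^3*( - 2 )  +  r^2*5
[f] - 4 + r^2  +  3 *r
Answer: d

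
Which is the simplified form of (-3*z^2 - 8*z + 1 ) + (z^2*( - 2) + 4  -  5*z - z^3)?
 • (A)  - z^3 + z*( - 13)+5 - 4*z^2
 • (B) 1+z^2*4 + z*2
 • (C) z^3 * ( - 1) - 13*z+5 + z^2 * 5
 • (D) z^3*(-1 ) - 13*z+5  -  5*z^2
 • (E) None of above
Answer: D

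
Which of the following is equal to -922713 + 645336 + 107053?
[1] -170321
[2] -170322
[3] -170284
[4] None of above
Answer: 4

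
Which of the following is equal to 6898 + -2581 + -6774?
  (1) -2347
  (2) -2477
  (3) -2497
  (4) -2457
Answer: 4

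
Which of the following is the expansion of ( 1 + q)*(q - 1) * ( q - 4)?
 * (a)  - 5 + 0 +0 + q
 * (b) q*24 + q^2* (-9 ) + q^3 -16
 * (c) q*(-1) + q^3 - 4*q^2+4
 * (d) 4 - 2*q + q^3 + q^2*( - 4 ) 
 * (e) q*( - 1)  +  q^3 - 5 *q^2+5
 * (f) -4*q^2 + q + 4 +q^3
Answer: c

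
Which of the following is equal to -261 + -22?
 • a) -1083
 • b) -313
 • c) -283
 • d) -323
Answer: c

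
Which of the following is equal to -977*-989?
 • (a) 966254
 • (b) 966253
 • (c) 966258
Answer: b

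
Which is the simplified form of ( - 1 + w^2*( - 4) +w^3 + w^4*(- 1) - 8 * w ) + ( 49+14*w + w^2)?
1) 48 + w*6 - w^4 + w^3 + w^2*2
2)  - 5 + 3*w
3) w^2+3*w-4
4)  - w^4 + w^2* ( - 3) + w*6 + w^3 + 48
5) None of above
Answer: 4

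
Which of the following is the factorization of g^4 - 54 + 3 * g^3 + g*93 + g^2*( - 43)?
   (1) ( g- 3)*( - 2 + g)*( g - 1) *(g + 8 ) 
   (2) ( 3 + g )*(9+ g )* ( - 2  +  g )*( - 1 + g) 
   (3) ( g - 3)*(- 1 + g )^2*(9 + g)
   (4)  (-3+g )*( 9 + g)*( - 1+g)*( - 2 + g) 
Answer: 4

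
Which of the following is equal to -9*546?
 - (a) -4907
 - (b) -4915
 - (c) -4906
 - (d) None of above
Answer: d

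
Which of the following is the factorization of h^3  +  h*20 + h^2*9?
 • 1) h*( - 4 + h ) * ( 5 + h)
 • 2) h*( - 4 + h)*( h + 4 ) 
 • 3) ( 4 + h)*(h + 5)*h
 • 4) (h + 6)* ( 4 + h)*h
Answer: 3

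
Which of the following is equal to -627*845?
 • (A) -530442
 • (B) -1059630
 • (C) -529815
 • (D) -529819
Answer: C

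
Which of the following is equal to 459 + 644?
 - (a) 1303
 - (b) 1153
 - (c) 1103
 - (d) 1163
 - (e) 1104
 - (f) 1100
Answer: c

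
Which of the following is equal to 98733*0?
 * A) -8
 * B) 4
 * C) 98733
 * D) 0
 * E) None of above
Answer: D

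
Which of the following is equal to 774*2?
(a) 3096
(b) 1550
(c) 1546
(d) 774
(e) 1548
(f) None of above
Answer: e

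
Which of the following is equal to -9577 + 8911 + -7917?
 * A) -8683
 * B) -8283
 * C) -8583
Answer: C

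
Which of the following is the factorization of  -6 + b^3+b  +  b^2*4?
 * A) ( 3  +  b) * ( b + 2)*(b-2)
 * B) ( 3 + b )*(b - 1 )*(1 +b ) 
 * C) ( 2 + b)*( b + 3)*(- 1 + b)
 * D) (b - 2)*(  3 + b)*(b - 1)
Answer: C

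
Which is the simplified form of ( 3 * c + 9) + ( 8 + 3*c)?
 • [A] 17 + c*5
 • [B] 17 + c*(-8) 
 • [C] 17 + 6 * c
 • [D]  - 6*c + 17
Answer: C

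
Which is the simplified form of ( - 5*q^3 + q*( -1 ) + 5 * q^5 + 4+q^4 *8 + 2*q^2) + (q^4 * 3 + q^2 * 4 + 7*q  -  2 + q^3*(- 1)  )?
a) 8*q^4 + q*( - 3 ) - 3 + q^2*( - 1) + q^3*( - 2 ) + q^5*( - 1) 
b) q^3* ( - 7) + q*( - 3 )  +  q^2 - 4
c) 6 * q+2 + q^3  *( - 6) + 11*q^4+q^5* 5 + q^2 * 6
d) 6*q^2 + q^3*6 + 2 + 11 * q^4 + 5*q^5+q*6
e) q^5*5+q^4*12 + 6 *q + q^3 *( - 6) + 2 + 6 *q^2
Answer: c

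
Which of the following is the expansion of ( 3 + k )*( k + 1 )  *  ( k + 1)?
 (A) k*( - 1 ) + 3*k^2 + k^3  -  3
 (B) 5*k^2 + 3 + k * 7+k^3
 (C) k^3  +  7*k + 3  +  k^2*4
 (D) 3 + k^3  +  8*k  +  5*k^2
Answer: B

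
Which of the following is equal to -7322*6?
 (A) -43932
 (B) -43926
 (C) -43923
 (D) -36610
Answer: A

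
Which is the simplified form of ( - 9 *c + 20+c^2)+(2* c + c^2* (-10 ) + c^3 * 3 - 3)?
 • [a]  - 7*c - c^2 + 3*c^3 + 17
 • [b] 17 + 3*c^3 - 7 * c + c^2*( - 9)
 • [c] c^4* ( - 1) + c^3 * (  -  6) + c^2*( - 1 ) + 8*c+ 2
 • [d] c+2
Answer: b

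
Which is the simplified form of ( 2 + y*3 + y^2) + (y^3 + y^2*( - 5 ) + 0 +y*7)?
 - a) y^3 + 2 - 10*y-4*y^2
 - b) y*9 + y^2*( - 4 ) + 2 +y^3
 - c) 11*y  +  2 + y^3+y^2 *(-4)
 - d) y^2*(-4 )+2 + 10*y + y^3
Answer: d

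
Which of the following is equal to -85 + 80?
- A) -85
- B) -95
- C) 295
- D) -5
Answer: D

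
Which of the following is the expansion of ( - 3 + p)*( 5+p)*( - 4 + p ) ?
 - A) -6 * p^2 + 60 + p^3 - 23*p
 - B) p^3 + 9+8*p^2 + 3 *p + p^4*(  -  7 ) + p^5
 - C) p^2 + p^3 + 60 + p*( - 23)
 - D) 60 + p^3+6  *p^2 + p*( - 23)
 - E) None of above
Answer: E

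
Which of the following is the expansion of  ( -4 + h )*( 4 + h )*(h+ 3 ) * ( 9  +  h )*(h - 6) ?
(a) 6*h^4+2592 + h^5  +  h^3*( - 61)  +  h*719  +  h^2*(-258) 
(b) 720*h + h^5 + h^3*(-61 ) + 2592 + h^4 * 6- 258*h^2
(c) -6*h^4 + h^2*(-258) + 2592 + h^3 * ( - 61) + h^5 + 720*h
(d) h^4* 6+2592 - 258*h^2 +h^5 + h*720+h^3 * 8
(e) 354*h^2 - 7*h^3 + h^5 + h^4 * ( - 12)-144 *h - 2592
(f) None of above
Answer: b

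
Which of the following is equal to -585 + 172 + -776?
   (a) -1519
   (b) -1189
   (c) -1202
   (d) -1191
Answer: b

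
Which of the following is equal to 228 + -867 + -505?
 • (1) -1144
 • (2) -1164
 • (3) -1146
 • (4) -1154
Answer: 1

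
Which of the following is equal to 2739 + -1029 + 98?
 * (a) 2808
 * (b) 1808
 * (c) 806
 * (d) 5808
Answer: b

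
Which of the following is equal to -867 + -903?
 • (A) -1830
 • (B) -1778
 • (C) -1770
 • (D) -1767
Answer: C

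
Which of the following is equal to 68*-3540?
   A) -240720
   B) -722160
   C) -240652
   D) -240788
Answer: A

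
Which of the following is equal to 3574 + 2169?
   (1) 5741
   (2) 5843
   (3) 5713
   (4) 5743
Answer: 4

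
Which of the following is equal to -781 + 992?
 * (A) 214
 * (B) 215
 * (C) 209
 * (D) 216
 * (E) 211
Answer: E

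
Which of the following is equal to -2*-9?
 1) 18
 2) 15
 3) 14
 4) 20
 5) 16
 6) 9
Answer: 1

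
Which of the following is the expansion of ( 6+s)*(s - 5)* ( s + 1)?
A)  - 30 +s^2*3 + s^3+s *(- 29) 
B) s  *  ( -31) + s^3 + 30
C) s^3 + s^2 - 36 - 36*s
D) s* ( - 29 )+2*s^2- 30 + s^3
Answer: D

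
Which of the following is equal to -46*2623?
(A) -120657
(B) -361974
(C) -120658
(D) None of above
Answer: C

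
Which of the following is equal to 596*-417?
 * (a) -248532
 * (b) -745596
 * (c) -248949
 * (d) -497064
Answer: a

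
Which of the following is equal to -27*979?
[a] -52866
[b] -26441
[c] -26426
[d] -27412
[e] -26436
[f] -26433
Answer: f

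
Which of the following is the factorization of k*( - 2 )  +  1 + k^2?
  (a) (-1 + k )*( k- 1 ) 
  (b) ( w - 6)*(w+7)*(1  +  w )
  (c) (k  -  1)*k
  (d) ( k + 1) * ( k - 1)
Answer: a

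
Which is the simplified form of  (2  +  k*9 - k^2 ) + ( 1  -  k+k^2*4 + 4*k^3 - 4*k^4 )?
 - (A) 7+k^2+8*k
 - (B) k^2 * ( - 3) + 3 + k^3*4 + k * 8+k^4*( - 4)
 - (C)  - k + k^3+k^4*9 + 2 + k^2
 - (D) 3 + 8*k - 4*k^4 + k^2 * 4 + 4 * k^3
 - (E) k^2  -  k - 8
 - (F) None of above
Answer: F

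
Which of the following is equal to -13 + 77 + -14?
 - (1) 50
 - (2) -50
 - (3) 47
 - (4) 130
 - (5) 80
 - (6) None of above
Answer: 1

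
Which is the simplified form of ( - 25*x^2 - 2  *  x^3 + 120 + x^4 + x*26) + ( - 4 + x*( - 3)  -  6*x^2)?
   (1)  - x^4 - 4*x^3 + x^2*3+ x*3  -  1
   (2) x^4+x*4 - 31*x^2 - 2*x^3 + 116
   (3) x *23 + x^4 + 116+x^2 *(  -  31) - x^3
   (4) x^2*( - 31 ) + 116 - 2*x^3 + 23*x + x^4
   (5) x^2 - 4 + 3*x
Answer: 4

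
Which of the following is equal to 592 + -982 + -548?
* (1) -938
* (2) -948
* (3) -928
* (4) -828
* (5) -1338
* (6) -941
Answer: 1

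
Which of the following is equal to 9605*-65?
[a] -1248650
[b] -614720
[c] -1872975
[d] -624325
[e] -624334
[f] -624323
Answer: d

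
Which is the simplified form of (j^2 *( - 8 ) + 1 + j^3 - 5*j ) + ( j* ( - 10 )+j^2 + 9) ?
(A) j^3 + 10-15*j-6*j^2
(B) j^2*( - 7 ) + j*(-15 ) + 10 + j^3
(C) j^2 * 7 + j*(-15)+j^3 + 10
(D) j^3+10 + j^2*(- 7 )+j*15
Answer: B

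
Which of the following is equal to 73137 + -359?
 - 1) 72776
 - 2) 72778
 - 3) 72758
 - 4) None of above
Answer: 2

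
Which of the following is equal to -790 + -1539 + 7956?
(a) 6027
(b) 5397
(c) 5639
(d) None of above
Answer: d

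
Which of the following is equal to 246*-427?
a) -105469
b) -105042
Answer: b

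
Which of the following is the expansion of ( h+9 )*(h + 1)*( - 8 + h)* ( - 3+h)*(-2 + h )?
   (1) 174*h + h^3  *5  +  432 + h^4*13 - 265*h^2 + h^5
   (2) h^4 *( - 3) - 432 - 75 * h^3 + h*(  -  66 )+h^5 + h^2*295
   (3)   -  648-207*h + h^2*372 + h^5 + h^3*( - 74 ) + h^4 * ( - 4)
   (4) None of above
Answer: 2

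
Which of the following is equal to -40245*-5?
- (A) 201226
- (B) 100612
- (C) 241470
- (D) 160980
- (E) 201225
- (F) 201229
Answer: E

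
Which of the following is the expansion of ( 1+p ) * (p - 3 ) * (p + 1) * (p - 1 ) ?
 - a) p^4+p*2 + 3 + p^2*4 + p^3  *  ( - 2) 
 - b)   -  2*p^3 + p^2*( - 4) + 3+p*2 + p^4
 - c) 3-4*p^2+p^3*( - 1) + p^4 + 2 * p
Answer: b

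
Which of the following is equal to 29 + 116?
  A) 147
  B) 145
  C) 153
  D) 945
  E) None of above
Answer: B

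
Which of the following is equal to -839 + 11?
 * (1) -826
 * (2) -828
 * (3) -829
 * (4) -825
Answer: 2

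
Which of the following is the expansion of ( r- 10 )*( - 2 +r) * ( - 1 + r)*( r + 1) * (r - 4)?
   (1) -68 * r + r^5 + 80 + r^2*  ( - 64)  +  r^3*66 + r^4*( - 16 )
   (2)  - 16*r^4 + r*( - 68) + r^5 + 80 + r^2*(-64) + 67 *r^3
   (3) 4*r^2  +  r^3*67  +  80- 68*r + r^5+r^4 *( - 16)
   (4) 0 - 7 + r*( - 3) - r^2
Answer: 2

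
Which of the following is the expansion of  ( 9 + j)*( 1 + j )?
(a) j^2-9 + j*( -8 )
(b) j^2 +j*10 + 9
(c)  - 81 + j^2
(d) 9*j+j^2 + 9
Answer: b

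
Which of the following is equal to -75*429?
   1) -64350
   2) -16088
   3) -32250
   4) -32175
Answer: 4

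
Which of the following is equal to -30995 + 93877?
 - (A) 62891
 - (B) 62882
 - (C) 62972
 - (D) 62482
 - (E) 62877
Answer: B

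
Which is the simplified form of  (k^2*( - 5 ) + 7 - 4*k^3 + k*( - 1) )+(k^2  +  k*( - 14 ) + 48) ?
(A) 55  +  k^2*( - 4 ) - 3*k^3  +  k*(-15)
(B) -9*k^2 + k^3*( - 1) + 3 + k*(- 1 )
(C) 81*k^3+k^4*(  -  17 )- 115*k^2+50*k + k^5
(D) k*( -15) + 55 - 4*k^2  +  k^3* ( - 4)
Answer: D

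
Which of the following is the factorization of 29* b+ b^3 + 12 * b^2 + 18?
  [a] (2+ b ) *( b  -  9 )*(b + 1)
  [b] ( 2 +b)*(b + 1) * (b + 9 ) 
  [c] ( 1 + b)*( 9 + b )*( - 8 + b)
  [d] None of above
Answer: b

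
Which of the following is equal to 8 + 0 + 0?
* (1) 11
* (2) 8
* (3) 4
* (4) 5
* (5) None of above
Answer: 2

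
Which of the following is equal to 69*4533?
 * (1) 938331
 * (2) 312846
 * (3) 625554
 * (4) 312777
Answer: 4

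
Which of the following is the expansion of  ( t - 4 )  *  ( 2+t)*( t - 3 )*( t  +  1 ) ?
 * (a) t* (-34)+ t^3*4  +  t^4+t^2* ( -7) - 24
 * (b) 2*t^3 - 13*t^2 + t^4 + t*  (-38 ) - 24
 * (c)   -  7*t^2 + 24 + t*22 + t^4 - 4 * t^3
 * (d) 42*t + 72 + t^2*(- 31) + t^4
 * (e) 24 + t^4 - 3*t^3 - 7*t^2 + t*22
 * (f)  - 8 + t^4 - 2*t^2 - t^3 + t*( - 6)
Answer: c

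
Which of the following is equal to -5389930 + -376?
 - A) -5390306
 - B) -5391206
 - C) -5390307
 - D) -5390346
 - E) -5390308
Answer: A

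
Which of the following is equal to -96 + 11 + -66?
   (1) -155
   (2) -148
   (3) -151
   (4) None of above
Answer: 3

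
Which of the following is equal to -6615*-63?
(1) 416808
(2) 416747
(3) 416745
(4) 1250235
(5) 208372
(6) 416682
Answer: 3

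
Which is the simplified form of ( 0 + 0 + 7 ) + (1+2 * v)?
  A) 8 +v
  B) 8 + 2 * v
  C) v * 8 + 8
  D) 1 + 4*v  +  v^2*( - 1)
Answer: B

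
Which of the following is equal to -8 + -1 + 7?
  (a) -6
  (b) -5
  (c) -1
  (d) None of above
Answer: d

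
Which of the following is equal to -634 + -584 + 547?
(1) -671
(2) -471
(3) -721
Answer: 1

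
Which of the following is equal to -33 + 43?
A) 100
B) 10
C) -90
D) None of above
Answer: B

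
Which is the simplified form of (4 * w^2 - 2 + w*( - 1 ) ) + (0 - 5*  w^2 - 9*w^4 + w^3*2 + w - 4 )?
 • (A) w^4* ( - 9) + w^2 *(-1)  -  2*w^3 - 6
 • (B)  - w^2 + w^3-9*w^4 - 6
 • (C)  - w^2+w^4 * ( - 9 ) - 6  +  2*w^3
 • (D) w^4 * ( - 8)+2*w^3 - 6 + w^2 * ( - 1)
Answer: C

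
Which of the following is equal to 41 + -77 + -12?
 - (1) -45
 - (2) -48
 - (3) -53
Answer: 2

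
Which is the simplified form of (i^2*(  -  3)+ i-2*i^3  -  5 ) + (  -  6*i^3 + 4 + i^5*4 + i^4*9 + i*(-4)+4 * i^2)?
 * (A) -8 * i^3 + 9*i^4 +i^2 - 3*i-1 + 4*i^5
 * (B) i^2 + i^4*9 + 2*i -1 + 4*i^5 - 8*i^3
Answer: A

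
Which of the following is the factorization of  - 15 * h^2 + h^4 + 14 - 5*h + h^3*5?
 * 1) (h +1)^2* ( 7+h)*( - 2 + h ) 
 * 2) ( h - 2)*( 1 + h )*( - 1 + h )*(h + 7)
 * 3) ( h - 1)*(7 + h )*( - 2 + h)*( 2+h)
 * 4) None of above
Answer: 2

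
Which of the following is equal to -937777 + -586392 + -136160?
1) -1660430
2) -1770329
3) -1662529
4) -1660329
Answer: 4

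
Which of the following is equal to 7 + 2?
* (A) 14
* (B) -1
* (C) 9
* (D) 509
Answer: C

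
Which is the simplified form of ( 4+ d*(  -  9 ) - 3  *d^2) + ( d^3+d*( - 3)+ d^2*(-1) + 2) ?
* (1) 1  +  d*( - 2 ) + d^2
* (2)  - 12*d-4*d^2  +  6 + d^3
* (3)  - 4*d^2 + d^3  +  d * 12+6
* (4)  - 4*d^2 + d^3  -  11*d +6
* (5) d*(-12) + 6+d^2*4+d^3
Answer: 2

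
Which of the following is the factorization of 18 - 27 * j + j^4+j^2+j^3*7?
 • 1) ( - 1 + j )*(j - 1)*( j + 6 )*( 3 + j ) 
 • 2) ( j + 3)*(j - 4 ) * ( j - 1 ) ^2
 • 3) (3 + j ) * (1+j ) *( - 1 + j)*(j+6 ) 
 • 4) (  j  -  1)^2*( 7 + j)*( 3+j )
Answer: 1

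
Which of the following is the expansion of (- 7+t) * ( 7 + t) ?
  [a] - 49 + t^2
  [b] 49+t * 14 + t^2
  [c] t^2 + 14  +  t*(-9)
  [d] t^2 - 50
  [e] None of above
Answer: a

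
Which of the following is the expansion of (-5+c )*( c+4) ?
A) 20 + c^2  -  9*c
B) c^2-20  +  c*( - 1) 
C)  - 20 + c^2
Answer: B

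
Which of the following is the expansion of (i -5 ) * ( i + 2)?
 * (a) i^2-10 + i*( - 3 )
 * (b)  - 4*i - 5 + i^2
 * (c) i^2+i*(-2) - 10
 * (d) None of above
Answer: a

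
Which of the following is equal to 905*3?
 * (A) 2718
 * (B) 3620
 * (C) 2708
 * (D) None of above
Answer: D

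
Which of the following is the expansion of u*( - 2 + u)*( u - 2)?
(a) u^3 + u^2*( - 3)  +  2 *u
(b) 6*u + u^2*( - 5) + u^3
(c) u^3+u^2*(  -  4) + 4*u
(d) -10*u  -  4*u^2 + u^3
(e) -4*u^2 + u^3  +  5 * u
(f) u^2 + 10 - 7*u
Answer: c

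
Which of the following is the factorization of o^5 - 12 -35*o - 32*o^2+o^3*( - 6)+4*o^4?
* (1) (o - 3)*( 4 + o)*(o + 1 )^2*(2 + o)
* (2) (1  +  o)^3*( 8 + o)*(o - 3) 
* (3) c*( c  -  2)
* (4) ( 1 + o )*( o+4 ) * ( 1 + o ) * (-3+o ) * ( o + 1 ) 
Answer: 4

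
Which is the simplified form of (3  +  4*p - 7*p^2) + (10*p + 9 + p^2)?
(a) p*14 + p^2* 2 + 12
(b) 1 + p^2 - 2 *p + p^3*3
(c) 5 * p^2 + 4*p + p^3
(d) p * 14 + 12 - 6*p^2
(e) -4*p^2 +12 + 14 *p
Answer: d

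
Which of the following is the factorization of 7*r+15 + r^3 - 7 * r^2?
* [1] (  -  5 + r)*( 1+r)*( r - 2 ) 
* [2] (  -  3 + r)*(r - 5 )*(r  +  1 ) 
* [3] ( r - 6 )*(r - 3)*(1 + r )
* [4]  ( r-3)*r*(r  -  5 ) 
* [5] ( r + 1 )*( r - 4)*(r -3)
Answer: 2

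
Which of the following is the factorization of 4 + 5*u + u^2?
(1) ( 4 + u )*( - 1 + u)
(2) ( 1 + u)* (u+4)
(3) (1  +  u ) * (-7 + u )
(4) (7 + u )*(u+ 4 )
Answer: 2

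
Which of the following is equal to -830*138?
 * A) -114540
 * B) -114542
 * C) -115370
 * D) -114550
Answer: A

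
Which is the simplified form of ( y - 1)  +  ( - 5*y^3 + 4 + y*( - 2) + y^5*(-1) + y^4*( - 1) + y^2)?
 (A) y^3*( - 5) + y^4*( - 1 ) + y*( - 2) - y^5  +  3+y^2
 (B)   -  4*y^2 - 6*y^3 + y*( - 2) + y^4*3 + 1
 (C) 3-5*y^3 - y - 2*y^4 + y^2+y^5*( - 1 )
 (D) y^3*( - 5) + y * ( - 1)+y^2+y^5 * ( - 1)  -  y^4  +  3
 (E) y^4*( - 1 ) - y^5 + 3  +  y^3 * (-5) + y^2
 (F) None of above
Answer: D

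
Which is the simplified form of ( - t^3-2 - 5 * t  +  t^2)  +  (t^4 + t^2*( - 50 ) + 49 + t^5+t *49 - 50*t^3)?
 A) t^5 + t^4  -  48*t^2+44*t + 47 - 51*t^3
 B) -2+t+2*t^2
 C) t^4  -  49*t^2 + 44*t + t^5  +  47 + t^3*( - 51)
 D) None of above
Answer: C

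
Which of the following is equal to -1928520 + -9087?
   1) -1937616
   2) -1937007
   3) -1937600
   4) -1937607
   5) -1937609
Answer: 4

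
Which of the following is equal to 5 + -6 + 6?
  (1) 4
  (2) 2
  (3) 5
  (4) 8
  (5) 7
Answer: 3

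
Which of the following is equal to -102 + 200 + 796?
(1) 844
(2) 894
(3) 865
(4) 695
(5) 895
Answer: 2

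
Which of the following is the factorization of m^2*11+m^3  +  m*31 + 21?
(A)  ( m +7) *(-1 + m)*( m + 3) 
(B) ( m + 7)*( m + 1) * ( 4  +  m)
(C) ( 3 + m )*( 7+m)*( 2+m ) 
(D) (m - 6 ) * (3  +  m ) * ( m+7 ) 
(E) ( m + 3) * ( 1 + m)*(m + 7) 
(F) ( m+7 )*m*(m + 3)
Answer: E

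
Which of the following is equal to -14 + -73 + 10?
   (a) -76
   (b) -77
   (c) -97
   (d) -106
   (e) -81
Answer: b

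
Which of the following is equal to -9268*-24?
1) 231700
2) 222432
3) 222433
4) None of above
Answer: 2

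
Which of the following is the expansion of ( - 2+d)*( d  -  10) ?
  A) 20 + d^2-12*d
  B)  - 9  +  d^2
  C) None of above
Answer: A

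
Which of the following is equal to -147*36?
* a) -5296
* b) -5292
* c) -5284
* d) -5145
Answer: b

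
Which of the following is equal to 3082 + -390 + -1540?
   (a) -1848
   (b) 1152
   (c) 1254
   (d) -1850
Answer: b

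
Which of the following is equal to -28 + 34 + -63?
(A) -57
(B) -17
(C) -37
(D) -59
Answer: A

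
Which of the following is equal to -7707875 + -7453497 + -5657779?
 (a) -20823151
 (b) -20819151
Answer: b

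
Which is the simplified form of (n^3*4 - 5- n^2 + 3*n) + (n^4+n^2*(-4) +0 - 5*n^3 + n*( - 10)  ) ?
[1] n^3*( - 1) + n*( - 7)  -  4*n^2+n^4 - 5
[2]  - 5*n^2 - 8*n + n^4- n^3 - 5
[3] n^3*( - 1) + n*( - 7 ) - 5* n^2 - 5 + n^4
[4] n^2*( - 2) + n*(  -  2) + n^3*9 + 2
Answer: 3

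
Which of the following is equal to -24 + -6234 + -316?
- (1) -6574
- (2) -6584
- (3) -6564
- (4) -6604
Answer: 1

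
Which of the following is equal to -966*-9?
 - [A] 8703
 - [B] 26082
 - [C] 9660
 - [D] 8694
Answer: D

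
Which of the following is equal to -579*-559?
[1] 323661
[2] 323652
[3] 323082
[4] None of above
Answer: 1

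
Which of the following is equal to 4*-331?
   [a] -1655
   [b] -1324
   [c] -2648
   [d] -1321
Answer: b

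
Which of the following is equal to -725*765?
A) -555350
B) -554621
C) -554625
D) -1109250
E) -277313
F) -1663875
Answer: C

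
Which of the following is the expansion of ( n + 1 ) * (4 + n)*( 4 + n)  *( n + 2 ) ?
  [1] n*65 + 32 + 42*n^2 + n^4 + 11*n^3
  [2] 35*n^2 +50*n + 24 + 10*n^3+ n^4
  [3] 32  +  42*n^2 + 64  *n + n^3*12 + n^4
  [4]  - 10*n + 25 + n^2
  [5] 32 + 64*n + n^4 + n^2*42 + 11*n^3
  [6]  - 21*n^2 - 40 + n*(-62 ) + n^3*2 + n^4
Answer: 5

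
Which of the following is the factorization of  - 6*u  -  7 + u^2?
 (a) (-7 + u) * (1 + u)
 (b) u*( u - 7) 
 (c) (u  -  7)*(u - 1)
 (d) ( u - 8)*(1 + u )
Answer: a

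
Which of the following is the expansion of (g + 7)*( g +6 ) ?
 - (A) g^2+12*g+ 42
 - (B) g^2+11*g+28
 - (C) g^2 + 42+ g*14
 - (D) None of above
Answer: D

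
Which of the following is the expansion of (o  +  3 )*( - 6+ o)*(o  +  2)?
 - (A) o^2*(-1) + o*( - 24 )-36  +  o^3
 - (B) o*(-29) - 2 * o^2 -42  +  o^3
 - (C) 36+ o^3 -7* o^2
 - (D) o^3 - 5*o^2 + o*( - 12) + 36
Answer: A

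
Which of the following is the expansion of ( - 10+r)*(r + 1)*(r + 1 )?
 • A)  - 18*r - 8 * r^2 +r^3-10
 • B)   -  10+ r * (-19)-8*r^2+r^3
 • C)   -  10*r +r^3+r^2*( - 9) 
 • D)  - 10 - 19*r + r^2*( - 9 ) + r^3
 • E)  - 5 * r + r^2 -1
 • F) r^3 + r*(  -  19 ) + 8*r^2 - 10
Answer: B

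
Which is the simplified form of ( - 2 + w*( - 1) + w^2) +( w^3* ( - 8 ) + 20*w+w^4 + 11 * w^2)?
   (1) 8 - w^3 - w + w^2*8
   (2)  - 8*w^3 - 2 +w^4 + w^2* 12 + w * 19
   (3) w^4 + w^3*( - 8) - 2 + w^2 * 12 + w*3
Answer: 2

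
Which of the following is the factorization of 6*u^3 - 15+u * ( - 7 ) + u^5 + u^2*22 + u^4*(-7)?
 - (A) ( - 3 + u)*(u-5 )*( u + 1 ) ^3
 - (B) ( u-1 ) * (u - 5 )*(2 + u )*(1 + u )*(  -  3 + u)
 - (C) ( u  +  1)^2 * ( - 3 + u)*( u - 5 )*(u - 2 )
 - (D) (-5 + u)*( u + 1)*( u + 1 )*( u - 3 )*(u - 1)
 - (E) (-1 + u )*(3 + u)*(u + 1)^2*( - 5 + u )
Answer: D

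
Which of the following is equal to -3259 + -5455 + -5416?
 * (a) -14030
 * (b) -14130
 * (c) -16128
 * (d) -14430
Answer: b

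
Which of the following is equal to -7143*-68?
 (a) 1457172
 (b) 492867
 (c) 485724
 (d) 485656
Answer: c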